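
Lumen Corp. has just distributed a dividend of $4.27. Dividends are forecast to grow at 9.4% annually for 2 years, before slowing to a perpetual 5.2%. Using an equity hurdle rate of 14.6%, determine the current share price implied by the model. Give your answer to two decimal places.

Two-stage DDM. Project D₁…D_2 at 0.094, terminal growth 0.052, discount at r = 0.146.
D_1 = 4.6714
D_2 = 5.1105
Terminal value at t=2: TV = D_3/(r−g) = 5.3762/(0.146−0.052) = 57.1940
P₀ = 4.6714/(1+0.146)^1 + 5.1105/(1+0.146)^2 + 57.1940/(1+0.146)^2 = 51.5168

$51.52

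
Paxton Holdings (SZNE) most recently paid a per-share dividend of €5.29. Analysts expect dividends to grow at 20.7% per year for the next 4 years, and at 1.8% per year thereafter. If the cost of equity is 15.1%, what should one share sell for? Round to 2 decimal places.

€72.83

Two-stage DDM. Project D₁…D_4 at 0.207, terminal growth 0.018, discount at r = 0.151.
D_1 = 6.3850
D_2 = 7.7067
D_3 = 9.3020
D_4 = 11.2275
Terminal value at t=4: TV = D_5/(r−g) = 11.4296/(0.151−0.018) = 85.9371
P₀ = 6.3850/(1+0.151)^1 + 7.7067/(1+0.151)^2 + 9.3020/(1+0.151)^3 + 11.2275/(1+0.151)^4 + 85.9371/(1+0.151)^4 = 72.8264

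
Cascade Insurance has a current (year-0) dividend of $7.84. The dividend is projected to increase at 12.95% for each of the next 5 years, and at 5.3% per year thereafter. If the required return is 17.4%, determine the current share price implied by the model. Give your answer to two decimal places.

$91.20

Two-stage DDM. Project D₁…D_5 at 0.1295, terminal growth 0.053, discount at r = 0.174.
D_1 = 8.8553
D_2 = 10.0020
D_3 = 11.2973
D_4 = 12.7603
D_5 = 14.4128
Terminal value at t=5: TV = D_6/(r−g) = 15.1766/(0.174−0.053) = 125.4268
P₀ = 8.8553/(1+0.174)^1 + 10.0020/(1+0.174)^2 + 11.2973/(1+0.174)^3 + 12.7603/(1+0.174)^4 + 14.4128/(1+0.174)^5 + 125.4268/(1+0.174)^5 = 91.2020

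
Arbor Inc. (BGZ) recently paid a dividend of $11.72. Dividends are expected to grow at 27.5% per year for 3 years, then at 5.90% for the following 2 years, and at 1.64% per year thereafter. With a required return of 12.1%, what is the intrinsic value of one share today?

$226.95

Three-stage DDM. Project D₁…D_5; terminal Gordon value at t=5 with g = 0.0164; discount at r = 0.121.
D_1 = 14.9430
D_2 = 19.0523
D_3 = 24.2917
D_4 = 25.7249
D_5 = 27.2427
TV_5 = 27.6895/(0.121−0.0164) = 264.7177
P₀ = Σ Dₜ/(1+r)ᵗ + TV_5/(1+r)^5 = 226.9545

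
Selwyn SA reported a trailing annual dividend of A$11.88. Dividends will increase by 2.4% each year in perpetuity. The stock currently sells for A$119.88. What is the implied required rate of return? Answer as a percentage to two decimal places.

12.55%

Rearranging the constant-growth DDM: r = D₁/P₀ + g.
D₁ = 11.88 × (1 + 0.024) = 12.1651.
r = 12.1651 / 119.88 + 0.024 = 0.10148 + 0.024 = 0.12548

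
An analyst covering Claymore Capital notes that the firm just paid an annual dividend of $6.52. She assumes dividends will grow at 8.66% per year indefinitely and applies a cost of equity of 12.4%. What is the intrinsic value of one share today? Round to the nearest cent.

Gordon growth model: P₀ = D₁/(r − g). D₁ = 6.52 × (1 + 0.0866) = 7.0846.
P₀ = 7.0846 / (0.124 − 0.0866) = 7.0846 / 0.0374 = 189.4287

$189.43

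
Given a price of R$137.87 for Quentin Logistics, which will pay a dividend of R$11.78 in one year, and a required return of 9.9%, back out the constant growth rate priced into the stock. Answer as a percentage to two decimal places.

1.36%

From P₀ = D₁/(r − g), the implied growth is g = r − D₁/P₀.
g = 0.099 − 11.78/137.87 = 0.099 − 0.08544 = 0.01356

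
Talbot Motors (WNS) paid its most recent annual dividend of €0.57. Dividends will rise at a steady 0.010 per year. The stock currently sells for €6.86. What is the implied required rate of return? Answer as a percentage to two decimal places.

9.39%

Rearranging the constant-growth DDM: r = D₁/P₀ + g.
D₁ = 0.57 × (1 + 0.01) = 0.5757.
r = 0.5757 / 6.86 + 0.01 = 0.08392 + 0.01 = 0.09392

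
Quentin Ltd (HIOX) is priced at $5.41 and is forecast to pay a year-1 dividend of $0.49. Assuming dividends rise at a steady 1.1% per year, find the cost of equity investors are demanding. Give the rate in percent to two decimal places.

10.16%

Rearranging the constant-growth DDM: r = D₁/P₀ + g.
r = 0.4900 / 5.41 + 0.011 = 0.09057 + 0.011 = 0.10157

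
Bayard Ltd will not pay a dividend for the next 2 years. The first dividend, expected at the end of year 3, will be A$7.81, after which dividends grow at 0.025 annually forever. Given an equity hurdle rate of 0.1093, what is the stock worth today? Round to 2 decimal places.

Deferred-dividend DDM. At t=2 the remaining stream is a growing perpetuity with first payment D_3 = 7.81.
V_2 = D_3/(r−g) = 7.81/(0.1093−0.025) = 92.6453
P₀ = V_2/(1+r)^2 = 92.6453/(1+0.1093)^2 = 75.2879

A$75.29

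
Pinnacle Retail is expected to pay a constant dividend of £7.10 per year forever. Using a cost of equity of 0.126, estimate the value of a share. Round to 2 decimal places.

£56.35

Zero-growth DDM (perpetuity): P₀ = D/r = 7.10 / 0.126 = 56.3492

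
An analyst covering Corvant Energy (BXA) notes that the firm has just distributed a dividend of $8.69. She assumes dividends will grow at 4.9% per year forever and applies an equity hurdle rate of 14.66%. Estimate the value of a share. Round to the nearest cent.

Gordon growth model: P₀ = D₁/(r − g). D₁ = 8.69 × (1 + 0.049) = 9.1158.
P₀ = 9.1158 / (0.1466 − 0.049) = 9.1158 / 0.0976 = 93.3997

$93.40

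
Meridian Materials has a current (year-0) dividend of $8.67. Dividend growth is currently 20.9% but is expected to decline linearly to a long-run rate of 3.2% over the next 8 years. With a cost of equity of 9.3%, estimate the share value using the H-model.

$247.31

H-model: P₀ = D₀[(1+g_L) + H(g_S−g_L)]/(r−g_L), with H = 8/2 = 4.
P₀ = 8.67 × [(1+0.032) + 4×(0.209−0.032)] / (0.093−0.032)
   = 8.67 × 1.7400 / 0.061 = 247.3082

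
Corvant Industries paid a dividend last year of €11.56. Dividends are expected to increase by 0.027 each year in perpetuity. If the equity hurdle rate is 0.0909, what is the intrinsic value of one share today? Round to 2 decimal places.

Gordon growth model: P₀ = D₁/(r − g). D₁ = 11.56 × (1 + 0.027) = 11.8721.
P₀ = 11.8721 / (0.0909 − 0.027) = 11.8721 / 0.0639 = 185.7922

€185.79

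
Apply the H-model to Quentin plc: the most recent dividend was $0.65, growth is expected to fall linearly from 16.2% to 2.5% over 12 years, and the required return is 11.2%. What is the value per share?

H-model: P₀ = D₀[(1+g_L) + H(g_S−g_L)]/(r−g_L), with H = 12/2 = 6.
P₀ = 0.65 × [(1+0.025) + 6×(0.162−0.025)] / (0.112−0.025)
   = 0.65 × 1.8470 / 0.087 = 13.7994

$13.80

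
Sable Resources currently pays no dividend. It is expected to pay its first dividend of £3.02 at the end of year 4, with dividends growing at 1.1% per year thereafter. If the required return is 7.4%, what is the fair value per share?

£38.69

Deferred-dividend DDM. At t=3 the remaining stream is a growing perpetuity with first payment D_4 = 3.02.
V_3 = D_4/(r−g) = 3.02/(0.074−0.011) = 47.9365
P₀ = V_3/(1+r)^3 = 47.9365/(1+0.074)^3 = 38.6949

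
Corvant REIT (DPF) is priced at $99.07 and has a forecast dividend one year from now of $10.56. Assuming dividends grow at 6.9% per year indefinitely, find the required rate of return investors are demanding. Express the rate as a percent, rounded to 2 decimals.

17.56%

Rearranging the constant-growth DDM: r = D₁/P₀ + g.
r = 10.5600 / 99.07 + 0.069 = 0.10659 + 0.069 = 0.17559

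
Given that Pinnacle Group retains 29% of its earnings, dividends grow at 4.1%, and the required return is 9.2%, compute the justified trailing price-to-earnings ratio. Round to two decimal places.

14.49

Payout ratio b = 1 − 0.29 = 0.71.
Justified trailing P/E = b(1+g)/(r−g) = 0.71×(1+0.041)/(0.092−0.041) = 14.4924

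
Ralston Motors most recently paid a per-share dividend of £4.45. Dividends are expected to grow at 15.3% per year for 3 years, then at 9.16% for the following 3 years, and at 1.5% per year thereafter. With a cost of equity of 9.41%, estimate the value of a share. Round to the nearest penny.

£96.76

Three-stage DDM. Project D₁…D_6; terminal Gordon value at t=6 with g = 0.015; discount at r = 0.0941.
D_1 = 5.1309
D_2 = 5.9159
D_3 = 6.8210
D_4 = 7.4458
D_5 = 8.1278
D_6 = 8.8723
TV_6 = 9.0054/(0.0941−0.015) = 113.8487
P₀ = Σ Dₜ/(1+r)ᵗ + TV_6/(1+r)^6 = 96.7647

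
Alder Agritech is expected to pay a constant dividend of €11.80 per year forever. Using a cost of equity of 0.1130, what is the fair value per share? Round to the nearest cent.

Zero-growth DDM (perpetuity): P₀ = D/r = 11.80 / 0.113 = 104.4248

€104.42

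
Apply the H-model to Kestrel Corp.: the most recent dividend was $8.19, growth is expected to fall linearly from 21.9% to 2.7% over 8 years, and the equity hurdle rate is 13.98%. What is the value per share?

H-model: P₀ = D₀[(1+g_L) + H(g_S−g_L)]/(r−g_L), with H = 8/2 = 4.
P₀ = 8.19 × [(1+0.027) + 4×(0.219−0.027)] / (0.1398−0.027)
   = 8.19 × 1.7950 / 0.1128 = 130.3285

$130.33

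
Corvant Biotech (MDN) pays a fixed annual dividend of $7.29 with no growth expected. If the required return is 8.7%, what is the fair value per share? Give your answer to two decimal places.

$83.79

Zero-growth DDM (perpetuity): P₀ = D/r = 7.29 / 0.087 = 83.7931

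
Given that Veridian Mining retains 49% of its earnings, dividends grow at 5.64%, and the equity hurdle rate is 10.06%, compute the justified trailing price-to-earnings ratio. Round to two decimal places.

12.19

Payout ratio b = 1 − 0.49 = 0.51.
Justified trailing P/E = b(1+g)/(r−g) = 0.51×(1+0.0564)/(0.1006−0.0564) = 12.1892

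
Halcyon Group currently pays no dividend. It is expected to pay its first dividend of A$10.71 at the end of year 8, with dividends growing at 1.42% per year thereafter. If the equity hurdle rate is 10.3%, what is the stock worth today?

A$60.72

Deferred-dividend DDM. At t=7 the remaining stream is a growing perpetuity with first payment D_8 = 10.71.
V_7 = D_8/(r−g) = 10.71/(0.103−0.0142) = 120.6081
P₀ = V_7/(1+r)^7 = 120.6081/(1+0.103)^7 = 60.7223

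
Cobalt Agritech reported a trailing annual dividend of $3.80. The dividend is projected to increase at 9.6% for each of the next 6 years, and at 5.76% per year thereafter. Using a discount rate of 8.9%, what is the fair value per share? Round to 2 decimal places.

$156.32

Two-stage DDM. Project D₁…D_6 at 0.096, terminal growth 0.0576, discount at r = 0.089.
D_1 = 4.1648
D_2 = 4.5646
D_3 = 5.0028
D_4 = 5.4831
D_5 = 6.0095
D_6 = 6.5864
Terminal value at t=6: TV = D_7/(r−g) = 6.9658/(0.089−0.0576) = 221.8394
P₀ = 4.1648/(1+0.089)^1 + 4.5646/(1+0.089)^2 + 5.0028/(1+0.089)^3 + 5.4831/(1+0.089)^4 + 6.0095/(1+0.089)^5 + 6.5864/(1+0.089)^6 + 221.8394/(1+0.089)^6 = 156.3245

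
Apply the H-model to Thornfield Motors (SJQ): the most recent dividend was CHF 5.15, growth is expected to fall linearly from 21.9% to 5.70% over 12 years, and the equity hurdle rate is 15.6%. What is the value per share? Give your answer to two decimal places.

CHF 105.55

H-model: P₀ = D₀[(1+g_L) + H(g_S−g_L)]/(r−g_L), with H = 12/2 = 6.
P₀ = 5.15 × [(1+0.057) + 6×(0.219−0.057)] / (0.156−0.057)
   = 5.15 × 2.0290 / 0.099 = 105.5490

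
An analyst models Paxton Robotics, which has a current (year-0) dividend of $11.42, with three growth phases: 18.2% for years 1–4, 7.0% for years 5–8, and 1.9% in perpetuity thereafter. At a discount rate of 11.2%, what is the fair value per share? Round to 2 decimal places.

$243.29

Three-stage DDM. Project D₁…D_8; terminal Gordon value at t=8 with g = 0.019; discount at r = 0.112.
D_1 = 13.4984
D_2 = 15.9552
D_3 = 18.8590
D_4 = 22.2913
D_5 = 23.8517
D_6 = 25.5213
D_7 = 27.3078
D_8 = 29.2194
TV_8 = 29.7746/(0.112−0.019) = 320.1565
P₀ = Σ Dₜ/(1+r)ᵗ + TV_8/(1+r)^8 = 243.2861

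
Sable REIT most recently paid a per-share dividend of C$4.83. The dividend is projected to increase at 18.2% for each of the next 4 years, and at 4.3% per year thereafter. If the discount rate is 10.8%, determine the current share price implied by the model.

C$123.14

Two-stage DDM. Project D₁…D_4 at 0.182, terminal growth 0.043, discount at r = 0.108.
D_1 = 5.7091
D_2 = 6.7481
D_3 = 7.9763
D_4 = 9.4279
Terminal value at t=4: TV = D_5/(r−g) = 9.8333/(0.108−0.043) = 151.2823
P₀ = 5.7091/(1+0.108)^1 + 6.7481/(1+0.108)^2 + 7.9763/(1+0.108)^3 + 9.4279/(1+0.108)^4 + 151.2823/(1+0.108)^4 = 123.1443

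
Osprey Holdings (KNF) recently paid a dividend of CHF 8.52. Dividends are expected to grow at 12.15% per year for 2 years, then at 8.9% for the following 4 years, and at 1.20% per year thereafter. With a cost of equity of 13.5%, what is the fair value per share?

CHF 104.78

Three-stage DDM. Project D₁…D_6; terminal Gordon value at t=6 with g = 0.012; discount at r = 0.135.
D_1 = 9.5552
D_2 = 10.7161
D_3 = 11.6699
D_4 = 12.7085
D_5 = 13.8395
D_6 = 15.0713
TV_6 = 15.2521/(0.135−0.012) = 124.0010
P₀ = Σ Dₜ/(1+r)ᵗ + TV_6/(1+r)^6 = 104.7767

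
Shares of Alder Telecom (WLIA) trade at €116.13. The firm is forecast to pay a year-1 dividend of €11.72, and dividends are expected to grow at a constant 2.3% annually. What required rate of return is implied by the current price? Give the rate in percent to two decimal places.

Rearranging the constant-growth DDM: r = D₁/P₀ + g.
r = 11.7200 / 116.13 + 0.023 = 0.10092 + 0.023 = 0.12392

12.39%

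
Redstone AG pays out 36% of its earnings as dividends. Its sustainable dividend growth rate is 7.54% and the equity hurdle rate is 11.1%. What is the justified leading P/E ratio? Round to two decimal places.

Justified leading P/E = b/(r−g) = 0.36/(0.111−0.0754) = 10.1124

10.11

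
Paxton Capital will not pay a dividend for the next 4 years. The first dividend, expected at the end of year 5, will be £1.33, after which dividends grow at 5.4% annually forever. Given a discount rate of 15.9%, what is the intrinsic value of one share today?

£7.02

Deferred-dividend DDM. At t=4 the remaining stream is a growing perpetuity with first payment D_5 = 1.33.
V_4 = D_5/(r−g) = 1.33/(0.159−0.054) = 12.6667
P₀ = V_4/(1+r)^4 = 12.6667/(1+0.159)^4 = 7.0199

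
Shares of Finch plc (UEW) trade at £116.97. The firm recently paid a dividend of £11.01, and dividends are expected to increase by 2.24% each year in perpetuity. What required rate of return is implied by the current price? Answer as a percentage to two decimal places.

11.86%

Rearranging the constant-growth DDM: r = D₁/P₀ + g.
D₁ = 11.01 × (1 + 0.0224) = 11.2566.
r = 11.2566 / 116.97 + 0.0224 = 0.09624 + 0.0224 = 0.11864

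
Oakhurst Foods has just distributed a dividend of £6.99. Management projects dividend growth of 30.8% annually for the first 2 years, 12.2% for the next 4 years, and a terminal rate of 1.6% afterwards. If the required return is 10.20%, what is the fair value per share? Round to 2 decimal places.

£184.37

Three-stage DDM. Project D₁…D_6; terminal Gordon value at t=6 with g = 0.016; discount at r = 0.102.
D_1 = 9.1429
D_2 = 11.9589
D_3 = 13.4179
D_4 = 15.0549
D_5 = 16.8916
D_6 = 18.9524
TV_6 = 19.2556/(0.102−0.016) = 223.9027
P₀ = Σ Dₜ/(1+r)ᵗ + TV_6/(1+r)^6 = 184.3717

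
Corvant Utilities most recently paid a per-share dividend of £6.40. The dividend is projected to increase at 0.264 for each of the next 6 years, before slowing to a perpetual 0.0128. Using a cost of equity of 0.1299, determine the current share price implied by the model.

£166.40

Two-stage DDM. Project D₁…D_6 at 0.264, terminal growth 0.0128, discount at r = 0.1299.
D_1 = 8.0896
D_2 = 10.2253
D_3 = 12.9247
D_4 = 16.3368
D_5 = 20.6498
D_6 = 26.1013
Terminal value at t=6: TV = D_7/(r−g) = 26.4354/(0.1299−0.0128) = 225.7508
P₀ = 8.0896/(1+0.1299)^1 + 10.2253/(1+0.1299)^2 + 12.9247/(1+0.1299)^3 + 16.3368/(1+0.1299)^4 + 20.6498/(1+0.1299)^5 + 26.1013/(1+0.1299)^6 + 225.7508/(1+0.1299)^6 = 166.3983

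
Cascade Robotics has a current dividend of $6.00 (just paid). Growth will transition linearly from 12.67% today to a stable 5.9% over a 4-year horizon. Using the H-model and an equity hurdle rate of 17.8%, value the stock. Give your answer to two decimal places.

$60.22

H-model: P₀ = D₀[(1+g_L) + H(g_S−g_L)]/(r−g_L), with H = 4/2 = 2.
P₀ = 6.00 × [(1+0.059) + 2×(0.1267−0.059)] / (0.178−0.059)
   = 6.00 × 1.1944 / 0.119 = 60.2218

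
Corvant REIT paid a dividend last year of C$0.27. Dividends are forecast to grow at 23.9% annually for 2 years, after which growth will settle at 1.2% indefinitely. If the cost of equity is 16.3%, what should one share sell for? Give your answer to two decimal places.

C$2.65

Two-stage DDM. Project D₁…D_2 at 0.239, terminal growth 0.012, discount at r = 0.163.
D_1 = 0.3345
D_2 = 0.4145
Terminal value at t=2: TV = D_3/(r−g) = 0.4195/(0.163−0.012) = 2.7779
P₀ = 0.3345/(1+0.163)^1 + 0.4145/(1+0.163)^2 + 2.7779/(1+0.163)^2 = 2.6478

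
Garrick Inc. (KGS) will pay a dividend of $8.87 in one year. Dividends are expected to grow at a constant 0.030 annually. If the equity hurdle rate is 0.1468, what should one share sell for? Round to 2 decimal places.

$75.94

Gordon growth model: P₀ = D₁/(r − g), with D₁ = 8.87 given directly.
P₀ = 8.8700 / (0.1468 − 0.03) = 8.8700 / 0.1168 = 75.9418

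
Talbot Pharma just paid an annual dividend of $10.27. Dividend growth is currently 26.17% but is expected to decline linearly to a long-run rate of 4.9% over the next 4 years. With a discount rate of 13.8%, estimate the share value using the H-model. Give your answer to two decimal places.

H-model: P₀ = D₀[(1+g_L) + H(g_S−g_L)]/(r−g_L), with H = 4/2 = 2.
P₀ = 10.27 × [(1+0.049) + 2×(0.2617−0.049)] / (0.138−0.049)
   = 10.27 × 1.4744 / 0.089 = 170.1358

$170.14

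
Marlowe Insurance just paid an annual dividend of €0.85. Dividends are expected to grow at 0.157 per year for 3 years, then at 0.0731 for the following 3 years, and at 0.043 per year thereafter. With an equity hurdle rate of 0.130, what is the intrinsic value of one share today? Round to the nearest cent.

Three-stage DDM. Project D₁…D_6; terminal Gordon value at t=6 with g = 0.043; discount at r = 0.13.
D_1 = 0.9835
D_2 = 1.1379
D_3 = 1.3165
D_4 = 1.4127
D_5 = 1.5160
D_6 = 1.6268
TV_6 = 1.6968/(0.13−0.043) = 19.5031
P₀ = Σ Dₜ/(1+r)ᵗ + TV_6/(1+r)^6 = 14.5122

€14.51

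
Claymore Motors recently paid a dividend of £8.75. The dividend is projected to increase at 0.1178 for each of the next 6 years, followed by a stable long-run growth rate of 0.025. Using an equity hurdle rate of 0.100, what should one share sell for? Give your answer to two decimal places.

Two-stage DDM. Project D₁…D_6 at 0.1178, terminal growth 0.025, discount at r = 0.1.
D_1 = 9.7807
D_2 = 10.9329
D_3 = 12.2208
D_4 = 13.6604
D_5 = 15.2696
D_6 = 17.0684
Terminal value at t=6: TV = D_7/(r−g) = 17.4951/(0.1−0.025) = 233.2681
P₀ = 9.7807/(1+0.1)^1 + 10.9329/(1+0.1)^2 + 12.2208/(1+0.1)^3 + 13.6604/(1+0.1)^4 + 15.2696/(1+0.1)^5 + 17.0684/(1+0.1)^6 + 233.2681/(1+0.1)^6 = 187.2287

£187.23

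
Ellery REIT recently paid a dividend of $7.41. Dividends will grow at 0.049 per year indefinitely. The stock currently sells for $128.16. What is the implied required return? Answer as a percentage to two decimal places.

10.97%

Rearranging the constant-growth DDM: r = D₁/P₀ + g.
D₁ = 7.41 × (1 + 0.049) = 7.7731.
r = 7.7731 / 128.16 + 0.049 = 0.06065 + 0.049 = 0.10965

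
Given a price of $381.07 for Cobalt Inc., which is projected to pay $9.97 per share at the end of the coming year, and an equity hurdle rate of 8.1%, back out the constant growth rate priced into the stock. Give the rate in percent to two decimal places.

From P₀ = D₁/(r − g), the implied growth is g = r − D₁/P₀.
g = 0.081 − 9.97/381.07 = 0.081 − 0.02616 = 0.05484

5.48%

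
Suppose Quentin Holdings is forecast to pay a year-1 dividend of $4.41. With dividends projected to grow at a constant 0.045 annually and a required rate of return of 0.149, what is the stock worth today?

Gordon growth model: P₀ = D₁/(r − g), with D₁ = 4.41 given directly.
P₀ = 4.4100 / (0.149 − 0.045) = 4.4100 / 0.104 = 42.4038

$42.40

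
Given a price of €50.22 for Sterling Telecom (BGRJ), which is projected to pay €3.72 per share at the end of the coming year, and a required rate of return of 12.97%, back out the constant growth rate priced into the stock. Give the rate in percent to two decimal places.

From P₀ = D₁/(r − g), the implied growth is g = r − D₁/P₀.
g = 0.1297 − 3.72/50.22 = 0.1297 − 0.07407 = 0.05563

5.56%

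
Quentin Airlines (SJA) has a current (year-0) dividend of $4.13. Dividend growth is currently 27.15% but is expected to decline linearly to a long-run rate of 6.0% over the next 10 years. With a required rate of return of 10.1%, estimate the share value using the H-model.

$213.30

H-model: P₀ = D₀[(1+g_L) + H(g_S−g_L)]/(r−g_L), with H = 10/2 = 5.
P₀ = 4.13 × [(1+0.06) + 5×(0.2715−0.06)] / (0.101−0.06)
   = 4.13 × 2.1175 / 0.041 = 213.2994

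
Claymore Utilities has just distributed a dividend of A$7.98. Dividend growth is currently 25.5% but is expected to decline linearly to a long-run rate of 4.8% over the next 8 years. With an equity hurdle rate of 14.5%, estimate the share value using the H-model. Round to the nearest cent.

A$154.33

H-model: P₀ = D₀[(1+g_L) + H(g_S−g_L)]/(r−g_L), with H = 8/2 = 4.
P₀ = 7.98 × [(1+0.048) + 4×(0.255−0.048)] / (0.145−0.048)
   = 7.98 × 1.8760 / 0.097 = 154.3348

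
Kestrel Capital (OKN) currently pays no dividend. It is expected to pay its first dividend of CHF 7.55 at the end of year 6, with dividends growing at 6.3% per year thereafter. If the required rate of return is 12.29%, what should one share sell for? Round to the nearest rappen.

CHF 70.60

Deferred-dividend DDM. At t=5 the remaining stream is a growing perpetuity with first payment D_6 = 7.55.
V_5 = D_6/(r−g) = 7.55/(0.1229−0.063) = 126.0434
P₀ = V_5/(1+r)^5 = 126.0434/(1+0.1229)^5 = 70.6016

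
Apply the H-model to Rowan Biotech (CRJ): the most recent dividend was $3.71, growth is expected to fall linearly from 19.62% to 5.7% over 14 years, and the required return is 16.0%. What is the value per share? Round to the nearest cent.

$73.17

H-model: P₀ = D₀[(1+g_L) + H(g_S−g_L)]/(r−g_L), with H = 14/2 = 7.
P₀ = 3.71 × [(1+0.057) + 7×(0.1962−0.057)] / (0.16−0.057)
   = 3.71 × 2.0314 / 0.103 = 73.1698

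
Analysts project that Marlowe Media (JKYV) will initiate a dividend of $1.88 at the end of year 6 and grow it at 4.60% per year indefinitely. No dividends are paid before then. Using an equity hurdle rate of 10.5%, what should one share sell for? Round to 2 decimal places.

$19.34

Deferred-dividend DDM. At t=5 the remaining stream is a growing perpetuity with first payment D_6 = 1.88.
V_5 = D_6/(r−g) = 1.88/(0.105−0.046) = 31.8644
P₀ = V_5/(1+r)^5 = 31.8644/(1+0.105)^5 = 19.3417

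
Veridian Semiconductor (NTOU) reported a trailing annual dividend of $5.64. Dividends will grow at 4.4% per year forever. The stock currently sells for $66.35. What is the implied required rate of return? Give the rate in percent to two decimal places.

Rearranging the constant-growth DDM: r = D₁/P₀ + g.
D₁ = 5.64 × (1 + 0.044) = 5.8882.
r = 5.8882 / 66.35 + 0.044 = 0.08874 + 0.044 = 0.13274

13.27%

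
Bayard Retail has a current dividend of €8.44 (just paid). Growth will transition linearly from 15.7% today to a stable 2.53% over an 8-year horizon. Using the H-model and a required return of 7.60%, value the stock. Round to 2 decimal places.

H-model: P₀ = D₀[(1+g_L) + H(g_S−g_L)]/(r−g_L), with H = 8/2 = 4.
P₀ = 8.44 × [(1+0.0253) + 4×(0.157−0.0253)] / (0.076−0.0253)
   = 8.44 × 1.5521 / 0.0507 = 258.3772

€258.38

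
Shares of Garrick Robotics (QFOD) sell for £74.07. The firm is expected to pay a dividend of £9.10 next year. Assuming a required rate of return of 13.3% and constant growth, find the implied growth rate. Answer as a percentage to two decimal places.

1.01%

From P₀ = D₁/(r − g), the implied growth is g = r − D₁/P₀.
g = 0.133 − 9.10/74.07 = 0.133 − 0.12286 = 0.01014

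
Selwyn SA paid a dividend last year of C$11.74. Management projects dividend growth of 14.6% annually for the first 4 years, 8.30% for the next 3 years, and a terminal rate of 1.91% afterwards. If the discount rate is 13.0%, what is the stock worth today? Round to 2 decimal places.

C$183.36

Three-stage DDM. Project D₁…D_7; terminal Gordon value at t=7 with g = 0.0191; discount at r = 0.13.
D_1 = 13.4540
D_2 = 15.4183
D_3 = 17.6694
D_4 = 20.2491
D_5 = 21.9298
D_6 = 23.7500
D_7 = 25.7212
TV_7 = 26.2125/(0.13−0.0191) = 236.3617
P₀ = Σ Dₜ/(1+r)ᵗ + TV_7/(1+r)^7 = 183.3574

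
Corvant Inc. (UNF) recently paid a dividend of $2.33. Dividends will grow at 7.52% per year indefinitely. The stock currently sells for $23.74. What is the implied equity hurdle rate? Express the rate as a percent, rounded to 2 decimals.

18.07%

Rearranging the constant-growth DDM: r = D₁/P₀ + g.
D₁ = 2.33 × (1 + 0.0752) = 2.5052.
r = 2.5052 / 23.74 + 0.0752 = 0.10553 + 0.0752 = 0.18073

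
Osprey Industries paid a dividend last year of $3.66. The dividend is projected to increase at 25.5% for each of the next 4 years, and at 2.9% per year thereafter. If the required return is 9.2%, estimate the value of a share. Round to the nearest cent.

$125.27

Two-stage DDM. Project D₁…D_4 at 0.255, terminal growth 0.029, discount at r = 0.092.
D_1 = 4.5933
D_2 = 5.7646
D_3 = 7.2346
D_4 = 9.0794
Terminal value at t=4: TV = D_5/(r−g) = 9.3427/(0.092−0.029) = 148.2965
P₀ = 4.5933/(1+0.092)^1 + 5.7646/(1+0.092)^2 + 7.2346/(1+0.092)^3 + 9.0794/(1+0.092)^4 + 148.2965/(1+0.092)^4 = 125.2708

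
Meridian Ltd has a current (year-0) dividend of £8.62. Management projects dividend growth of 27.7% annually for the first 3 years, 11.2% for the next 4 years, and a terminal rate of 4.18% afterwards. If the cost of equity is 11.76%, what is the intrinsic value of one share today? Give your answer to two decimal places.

Three-stage DDM. Project D₁…D_7; terminal Gordon value at t=7 with g = 0.0418; discount at r = 0.1176.
D_1 = 11.0077
D_2 = 14.0569
D_3 = 17.9506
D_4 = 19.9611
D_5 = 22.1968
D_6 = 24.6828
D_7 = 27.4473
TV_7 = 28.5946/(0.1176−0.0418) = 377.2370
P₀ = Σ Dₜ/(1+r)ᵗ + TV_7/(1+r)^7 = 257.9841

£257.98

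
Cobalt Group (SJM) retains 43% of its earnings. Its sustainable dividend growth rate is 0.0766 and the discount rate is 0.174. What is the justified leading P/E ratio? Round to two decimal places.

5.85

Payout ratio b = 1 − 0.43 = 0.57.
Justified leading P/E = b/(r−g) = 0.57/(0.174−0.0766) = 5.8522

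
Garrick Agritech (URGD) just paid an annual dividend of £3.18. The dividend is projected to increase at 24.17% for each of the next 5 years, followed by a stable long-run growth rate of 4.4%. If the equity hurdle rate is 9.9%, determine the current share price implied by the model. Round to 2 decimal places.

Two-stage DDM. Project D₁…D_5 at 0.2417, terminal growth 0.044, discount at r = 0.099.
D_1 = 3.9486
D_2 = 4.9030
D_3 = 6.0880
D_4 = 7.5595
D_5 = 9.3866
Terminal value at t=5: TV = D_6/(r−g) = 9.7997/(0.099−0.044) = 178.1756
P₀ = 3.9486/(1+0.099)^1 + 4.9030/(1+0.099)^2 + 6.0880/(1+0.099)^3 + 7.5595/(1+0.099)^4 + 9.3866/(1+0.099)^5 + 178.1756/(1+0.099)^5 = 134.4132

£134.41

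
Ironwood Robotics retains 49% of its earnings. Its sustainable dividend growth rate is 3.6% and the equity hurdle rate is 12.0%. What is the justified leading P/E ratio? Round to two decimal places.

6.07

Payout ratio b = 1 − 0.49 = 0.51.
Justified leading P/E = b/(r−g) = 0.51/(0.12−0.036) = 6.0714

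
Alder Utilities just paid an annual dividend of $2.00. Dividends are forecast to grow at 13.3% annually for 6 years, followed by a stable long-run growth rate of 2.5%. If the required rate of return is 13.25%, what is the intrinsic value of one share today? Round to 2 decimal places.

Two-stage DDM. Project D₁…D_6 at 0.133, terminal growth 0.025, discount at r = 0.1325.
D_1 = 2.2660
D_2 = 2.5674
D_3 = 2.9088
D_4 = 3.2957
D_5 = 3.7340
D_6 = 4.2307
Terminal value at t=6: TV = D_7/(r−g) = 4.3364/(0.1325−0.025) = 40.3390
P₀ = 2.2660/(1+0.1325)^1 + 2.5674/(1+0.1325)^2 + 2.9088/(1+0.1325)^3 + 3.2957/(1+0.1325)^4 + 3.7340/(1+0.1325)^5 + 4.2307/(1+0.1325)^6 + 40.3390/(1+0.1325)^6 = 31.1389

$31.14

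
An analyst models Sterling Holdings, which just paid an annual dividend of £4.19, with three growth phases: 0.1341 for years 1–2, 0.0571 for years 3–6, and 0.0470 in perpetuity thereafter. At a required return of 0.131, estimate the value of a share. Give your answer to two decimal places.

Three-stage DDM. Project D₁…D_6; terminal Gordon value at t=6 with g = 0.047; discount at r = 0.131.
D_1 = 4.7519
D_2 = 5.3891
D_3 = 5.6968
D_4 = 6.0221
D_5 = 6.3660
D_6 = 6.7295
TV_6 = 7.0458/(0.131−0.047) = 83.8781
P₀ = Σ Dₜ/(1+r)ᵗ + TV_6/(1+r)^6 = 62.7627

£62.76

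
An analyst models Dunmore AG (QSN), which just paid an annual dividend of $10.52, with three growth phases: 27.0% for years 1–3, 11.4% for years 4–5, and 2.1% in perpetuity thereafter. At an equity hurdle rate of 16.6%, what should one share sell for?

Three-stage DDM. Project D₁…D_5; terminal Gordon value at t=5 with g = 0.021; discount at r = 0.166.
D_1 = 13.3604
D_2 = 16.9677
D_3 = 21.5490
D_4 = 24.0056
D_5 = 26.7422
TV_5 = 27.3038/(0.166−0.021) = 188.3020
P₀ = Σ Dₜ/(1+r)ᵗ + TV_5/(1+r)^5 = 150.2975

$150.30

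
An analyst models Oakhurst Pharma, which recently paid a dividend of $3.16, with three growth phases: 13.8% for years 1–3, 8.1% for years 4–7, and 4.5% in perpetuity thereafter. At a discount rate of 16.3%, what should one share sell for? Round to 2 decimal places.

$38.55

Three-stage DDM. Project D₁…D_7; terminal Gordon value at t=7 with g = 0.045; discount at r = 0.163.
D_1 = 3.5961
D_2 = 4.0923
D_3 = 4.6571
D_4 = 5.0343
D_5 = 5.4421
D_6 = 5.8829
D_7 = 6.3594
TV_7 = 6.6456/(0.163−0.045) = 56.3185
P₀ = Σ Dₜ/(1+r)ᵗ + TV_7/(1+r)^7 = 38.5452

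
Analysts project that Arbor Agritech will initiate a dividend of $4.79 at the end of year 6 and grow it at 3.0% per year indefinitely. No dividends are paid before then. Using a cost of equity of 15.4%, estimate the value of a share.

$18.87

Deferred-dividend DDM. At t=5 the remaining stream is a growing perpetuity with first payment D_6 = 4.79.
V_5 = D_6/(r−g) = 4.79/(0.154−0.03) = 38.6290
P₀ = V_5/(1+r)^5 = 38.6290/(1+0.154)^5 = 18.8749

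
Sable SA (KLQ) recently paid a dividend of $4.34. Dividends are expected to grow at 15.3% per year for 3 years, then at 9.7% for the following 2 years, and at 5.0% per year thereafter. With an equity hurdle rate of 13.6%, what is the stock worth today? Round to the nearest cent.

$73.69

Three-stage DDM. Project D₁…D_5; terminal Gordon value at t=5 with g = 0.05; discount at r = 0.136.
D_1 = 5.0040
D_2 = 5.7696
D_3 = 6.6524
D_4 = 7.2977
D_5 = 8.0055
TV_5 = 8.4058/(0.136−0.05) = 97.7421
P₀ = Σ Dₜ/(1+r)ᵗ + TV_5/(1+r)^5 = 73.6914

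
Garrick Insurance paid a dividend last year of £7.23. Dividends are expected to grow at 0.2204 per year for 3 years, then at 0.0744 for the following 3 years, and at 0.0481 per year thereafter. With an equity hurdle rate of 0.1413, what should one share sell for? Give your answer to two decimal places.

Three-stage DDM. Project D₁…D_6; terminal Gordon value at t=6 with g = 0.0481; discount at r = 0.1413.
D_1 = 8.8235
D_2 = 10.7682
D_3 = 13.1415
D_4 = 14.1192
D_5 = 15.1697
D_6 = 16.2983
TV_6 = 17.0823/(0.1413−0.0481) = 183.2862
P₀ = Σ Dₜ/(1+r)ᵗ + TV_6/(1+r)^6 = 131.3018

£131.30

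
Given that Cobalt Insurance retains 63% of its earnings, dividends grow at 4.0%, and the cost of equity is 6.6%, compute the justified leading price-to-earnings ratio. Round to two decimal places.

Payout ratio b = 1 − 0.63 = 0.37.
Justified leading P/E = b/(r−g) = 0.37/(0.066−0.04) = 14.2308

14.23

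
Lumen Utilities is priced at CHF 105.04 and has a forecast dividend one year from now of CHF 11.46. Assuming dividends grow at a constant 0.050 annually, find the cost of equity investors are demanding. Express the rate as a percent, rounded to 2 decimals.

15.91%

Rearranging the constant-growth DDM: r = D₁/P₀ + g.
r = 11.4600 / 105.04 + 0.05 = 0.10910 + 0.05 = 0.15910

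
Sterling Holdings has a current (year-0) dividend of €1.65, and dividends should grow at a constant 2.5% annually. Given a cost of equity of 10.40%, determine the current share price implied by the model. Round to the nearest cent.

€21.41

Gordon growth model: P₀ = D₁/(r − g). D₁ = 1.65 × (1 + 0.025) = 1.6912.
P₀ = 1.6912 / (0.104 − 0.025) = 1.6912 / 0.079 = 21.4082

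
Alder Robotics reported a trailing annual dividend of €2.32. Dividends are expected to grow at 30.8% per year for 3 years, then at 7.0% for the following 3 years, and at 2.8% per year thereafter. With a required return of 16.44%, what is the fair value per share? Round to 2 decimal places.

Three-stage DDM. Project D₁…D_6; terminal Gordon value at t=6 with g = 0.028; discount at r = 0.1644.
D_1 = 3.0346
D_2 = 3.9692
D_3 = 5.1917
D_4 = 5.5551
D_5 = 5.9440
D_6 = 6.3601
TV_6 = 6.5382/(0.1644−0.028) = 47.9337
P₀ = Σ Dₜ/(1+r)ᵗ + TV_6/(1+r)^6 = 36.4050

€36.41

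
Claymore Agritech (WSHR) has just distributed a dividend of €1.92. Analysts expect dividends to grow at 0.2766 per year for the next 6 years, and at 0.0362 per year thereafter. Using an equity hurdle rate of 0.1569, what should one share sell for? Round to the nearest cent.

Two-stage DDM. Project D₁…D_6 at 0.2766, terminal growth 0.0362, discount at r = 0.1569.
D_1 = 2.4511
D_2 = 3.1290
D_3 = 3.9945
D_4 = 5.0994
D_5 = 6.5099
D_6 = 8.3106
Terminal value at t=6: TV = D_7/(r−g) = 8.6114/(0.1569−0.0362) = 71.3455
P₀ = 2.4511/(1+0.1569)^1 + 3.1290/(1+0.1569)^2 + 3.9945/(1+0.1569)^3 + 5.0994/(1+0.1569)^4 + 6.5099/(1+0.1569)^5 + 8.3106/(1+0.1569)^6 + 71.3455/(1+0.1569)^6 = 46.2475

€46.25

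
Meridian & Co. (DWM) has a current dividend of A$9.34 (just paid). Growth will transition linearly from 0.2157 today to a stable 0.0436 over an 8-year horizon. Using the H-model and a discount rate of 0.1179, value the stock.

H-model: P₀ = D₀[(1+g_L) + H(g_S−g_L)]/(r−g_L), with H = 8/2 = 4.
P₀ = 9.34 × [(1+0.0436) + 4×(0.2157−0.0436)] / (0.1179−0.0436)
   = 9.34 × 1.7320 / 0.0743 = 217.7238

A$217.72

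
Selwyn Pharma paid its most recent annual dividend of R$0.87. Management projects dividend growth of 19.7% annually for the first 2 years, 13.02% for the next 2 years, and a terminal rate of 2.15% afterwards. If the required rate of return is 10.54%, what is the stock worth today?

R$17.06

Three-stage DDM. Project D₁…D_4; terminal Gordon value at t=4 with g = 0.0215; discount at r = 0.1054.
D_1 = 1.0414
D_2 = 1.2465
D_3 = 1.4088
D_4 = 1.5923
TV_4 = 1.6265/(0.1054−0.0215) = 19.3863
P₀ = Σ Dₜ/(1+r)ᵗ + TV_4/(1+r)^4 = 17.0560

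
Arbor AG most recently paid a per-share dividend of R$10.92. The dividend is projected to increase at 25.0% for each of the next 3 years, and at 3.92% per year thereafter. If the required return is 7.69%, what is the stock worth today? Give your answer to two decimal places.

Two-stage DDM. Project D₁…D_3 at 0.25, terminal growth 0.0392, discount at r = 0.0769.
D_1 = 13.6500
D_2 = 17.0625
D_3 = 21.3281
Terminal value at t=3: TV = D_4/(r−g) = 22.1642/(0.0769−0.0392) = 587.9095
P₀ = 13.6500/(1+0.0769)^1 + 17.0625/(1+0.0769)^2 + 21.3281/(1+0.0769)^3 + 587.9095/(1+0.0769)^3 = 515.2090

R$515.21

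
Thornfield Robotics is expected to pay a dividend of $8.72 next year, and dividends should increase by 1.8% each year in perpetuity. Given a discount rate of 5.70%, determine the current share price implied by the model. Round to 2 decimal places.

Gordon growth model: P₀ = D₁/(r − g), with D₁ = 8.72 given directly.
P₀ = 8.7200 / (0.057 − 0.018) = 8.7200 / 0.039 = 223.5897

$223.59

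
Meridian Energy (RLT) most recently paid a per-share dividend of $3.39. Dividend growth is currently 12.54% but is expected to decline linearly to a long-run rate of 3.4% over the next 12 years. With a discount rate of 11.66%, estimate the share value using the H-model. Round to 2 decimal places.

H-model: P₀ = D₀[(1+g_L) + H(g_S−g_L)]/(r−g_L), with H = 12/2 = 6.
P₀ = 3.39 × [(1+0.034) + 6×(0.1254−0.034)] / (0.1166−0.034)
   = 3.39 × 1.5824 / 0.0826 = 64.9435

$64.94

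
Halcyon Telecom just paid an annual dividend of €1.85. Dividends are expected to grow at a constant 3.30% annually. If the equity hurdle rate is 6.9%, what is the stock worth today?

Gordon growth model: P₀ = D₁/(r − g). D₁ = 1.85 × (1 + 0.033) = 1.9110.
P₀ = 1.9110 / (0.069 − 0.033) = 1.9110 / 0.036 = 53.0847

€53.08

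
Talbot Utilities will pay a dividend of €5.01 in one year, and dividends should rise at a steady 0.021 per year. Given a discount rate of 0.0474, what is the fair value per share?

€189.77

Gordon growth model: P₀ = D₁/(r − g), with D₁ = 5.01 given directly.
P₀ = 5.0100 / (0.0474 − 0.021) = 5.0100 / 0.0264 = 189.7727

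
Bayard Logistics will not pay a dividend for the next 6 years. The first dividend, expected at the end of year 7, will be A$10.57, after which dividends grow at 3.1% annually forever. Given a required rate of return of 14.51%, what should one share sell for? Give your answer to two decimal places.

A$41.09

Deferred-dividend DDM. At t=6 the remaining stream is a growing perpetuity with first payment D_7 = 10.57.
V_6 = D_7/(r−g) = 10.57/(0.1451−0.031) = 92.6380
P₀ = V_6/(1+r)^6 = 92.6380/(1+0.1451)^6 = 41.0893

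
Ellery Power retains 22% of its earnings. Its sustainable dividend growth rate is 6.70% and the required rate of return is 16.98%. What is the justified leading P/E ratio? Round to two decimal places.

7.59

Payout ratio b = 1 − 0.22 = 0.78.
Justified leading P/E = b/(r−g) = 0.78/(0.1698−0.067) = 7.5875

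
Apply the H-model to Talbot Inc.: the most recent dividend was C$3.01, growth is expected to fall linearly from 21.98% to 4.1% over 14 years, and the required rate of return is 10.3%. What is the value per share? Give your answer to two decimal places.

C$111.30

H-model: P₀ = D₀[(1+g_L) + H(g_S−g_L)]/(r−g_L), with H = 14/2 = 7.
P₀ = 3.01 × [(1+0.041) + 7×(0.2198−0.041)] / (0.103−0.041)
   = 3.01 × 2.2926 / 0.062 = 111.3020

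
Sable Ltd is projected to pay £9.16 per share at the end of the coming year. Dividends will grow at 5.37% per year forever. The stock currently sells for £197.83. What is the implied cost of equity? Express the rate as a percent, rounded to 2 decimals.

Rearranging the constant-growth DDM: r = D₁/P₀ + g.
r = 9.1600 / 197.83 + 0.0537 = 0.04630 + 0.0537 = 0.10000

10.00%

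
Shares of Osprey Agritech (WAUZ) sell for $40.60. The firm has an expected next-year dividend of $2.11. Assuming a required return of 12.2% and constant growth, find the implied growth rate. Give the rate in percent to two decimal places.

From P₀ = D₁/(r − g), the implied growth is g = r − D₁/P₀.
g = 0.122 − 2.11/40.60 = 0.122 − 0.05197 = 0.07003

7.00%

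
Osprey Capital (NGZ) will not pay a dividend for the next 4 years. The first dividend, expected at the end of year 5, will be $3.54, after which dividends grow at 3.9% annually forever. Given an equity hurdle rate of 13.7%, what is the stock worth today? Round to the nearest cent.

Deferred-dividend DDM. At t=4 the remaining stream is a growing perpetuity with first payment D_5 = 3.54.
V_4 = D_5/(r−g) = 3.54/(0.137−0.039) = 36.1224
P₀ = V_4/(1+r)^4 = 36.1224/(1+0.137)^4 = 21.6140

$21.61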